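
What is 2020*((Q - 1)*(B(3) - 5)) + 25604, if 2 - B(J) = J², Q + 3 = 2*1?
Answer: 74084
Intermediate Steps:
Q = -1 (Q = -3 + 2*1 = -3 + 2 = -1)
B(J) = 2 - J²
2020*((Q - 1)*(B(3) - 5)) + 25604 = 2020*((-1 - 1)*((2 - 1*3²) - 5)) + 25604 = 2020*(-2*((2 - 1*9) - 5)) + 25604 = 2020*(-2*((2 - 9) - 5)) + 25604 = 2020*(-2*(-7 - 5)) + 25604 = 2020*(-2*(-12)) + 25604 = 2020*24 + 25604 = 48480 + 25604 = 74084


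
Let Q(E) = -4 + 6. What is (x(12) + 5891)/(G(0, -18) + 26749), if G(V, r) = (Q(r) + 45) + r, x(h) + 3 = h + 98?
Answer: 2999/13389 ≈ 0.22399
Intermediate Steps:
Q(E) = 2
x(h) = 95 + h (x(h) = -3 + (h + 98) = -3 + (98 + h) = 95 + h)
G(V, r) = 47 + r (G(V, r) = (2 + 45) + r = 47 + r)
(x(12) + 5891)/(G(0, -18) + 26749) = ((95 + 12) + 5891)/((47 - 18) + 26749) = (107 + 5891)/(29 + 26749) = 5998/26778 = 5998*(1/26778) = 2999/13389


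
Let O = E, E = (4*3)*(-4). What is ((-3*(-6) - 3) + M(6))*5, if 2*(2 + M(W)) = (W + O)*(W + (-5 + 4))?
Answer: -460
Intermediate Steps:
E = -48 (E = 12*(-4) = -48)
O = -48
M(W) = -2 + (-1 + W)*(-48 + W)/2 (M(W) = -2 + ((W - 48)*(W + (-5 + 4)))/2 = -2 + ((-48 + W)*(W - 1))/2 = -2 + ((-48 + W)*(-1 + W))/2 = -2 + ((-1 + W)*(-48 + W))/2 = -2 + (-1 + W)*(-48 + W)/2)
((-3*(-6) - 3) + M(6))*5 = ((-3*(-6) - 3) + (22 + (1/2)*6**2 - 49/2*6))*5 = ((18 - 3) + (22 + (1/2)*36 - 147))*5 = (15 + (22 + 18 - 147))*5 = (15 - 107)*5 = -92*5 = -460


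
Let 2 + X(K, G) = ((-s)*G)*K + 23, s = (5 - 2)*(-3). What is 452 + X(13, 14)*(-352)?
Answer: -583516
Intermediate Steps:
s = -9 (s = 3*(-3) = -9)
X(K, G) = 21 + 9*G*K (X(K, G) = -2 + (((-1*(-9))*G)*K + 23) = -2 + ((9*G)*K + 23) = -2 + (9*G*K + 23) = -2 + (23 + 9*G*K) = 21 + 9*G*K)
452 + X(13, 14)*(-352) = 452 + (21 + 9*14*13)*(-352) = 452 + (21 + 1638)*(-352) = 452 + 1659*(-352) = 452 - 583968 = -583516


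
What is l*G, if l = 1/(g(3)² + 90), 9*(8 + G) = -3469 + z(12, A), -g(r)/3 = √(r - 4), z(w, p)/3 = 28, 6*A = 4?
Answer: -3457/729 ≈ -4.7421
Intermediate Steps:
A = ⅔ (A = (⅙)*4 = ⅔ ≈ 0.66667)
z(w, p) = 84 (z(w, p) = 3*28 = 84)
g(r) = -3*√(-4 + r) (g(r) = -3*√(r - 4) = -3*√(-4 + r))
G = -3457/9 (G = -8 + (-3469 + 84)/9 = -8 + (⅑)*(-3385) = -8 - 3385/9 = -3457/9 ≈ -384.11)
l = 1/81 (l = 1/((-3*√(-4 + 3))² + 90) = 1/((-3*I)² + 90) = 1/(-9 + 90) = 1/81 ≈ 0.012346)
l*G = (1/81)*(-3457/9) = -3457/729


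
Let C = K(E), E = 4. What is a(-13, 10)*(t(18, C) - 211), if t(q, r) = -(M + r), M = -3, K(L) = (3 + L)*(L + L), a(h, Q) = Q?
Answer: -2640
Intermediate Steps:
K(L) = 2*L*(3 + L) (K(L) = (3 + L)*(2*L) = 2*L*(3 + L))
C = 56 (C = 2*4*(3 + 4) = 2*4*7 = 56)
t(q, r) = 3 - r (t(q, r) = -(-3 + r) = 3 - r)
a(-13, 10)*(t(18, C) - 211) = 10*((3 - 1*56) - 211) = 10*((3 - 56) - 211) = 10*(-53 - 211) = 10*(-264) = -2640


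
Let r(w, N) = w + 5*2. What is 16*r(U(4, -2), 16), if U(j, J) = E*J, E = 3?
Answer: 64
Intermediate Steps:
U(j, J) = 3*J
r(w, N) = 10 + w (r(w, N) = w + 10 = 10 + w)
16*r(U(4, -2), 16) = 16*(10 + 3*(-2)) = 16*(10 - 6) = 16*4 = 64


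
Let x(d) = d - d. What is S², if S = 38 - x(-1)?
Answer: 1444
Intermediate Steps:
x(d) = 0
S = 38 (S = 38 - 1*0 = 38 + 0 = 38)
S² = 38² = 1444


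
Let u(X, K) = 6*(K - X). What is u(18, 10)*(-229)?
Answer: 10992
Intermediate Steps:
u(X, K) = -6*X + 6*K
u(18, 10)*(-229) = (-6*18 + 6*10)*(-229) = (-108 + 60)*(-229) = -48*(-229) = 10992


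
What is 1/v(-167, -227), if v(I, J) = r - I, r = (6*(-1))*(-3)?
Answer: 1/185 ≈ 0.0054054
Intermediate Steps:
r = 18 (r = -6*(-3) = 18)
v(I, J) = 18 - I
1/v(-167, -227) = 1/(18 - 1*(-167)) = 1/(18 + 167) = 1/185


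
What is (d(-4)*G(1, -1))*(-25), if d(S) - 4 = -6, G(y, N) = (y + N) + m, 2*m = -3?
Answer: -75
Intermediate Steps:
m = -3/2 (m = (½)*(-3) = -3/2 ≈ -1.5000)
G(y, N) = -3/2 + N + y (G(y, N) = (y + N) - 3/2 = (N + y) - 3/2 = -3/2 + N + y)
d(S) = -2 (d(S) = 4 - 6 = -2)
(d(-4)*G(1, -1))*(-25) = -2*(-3/2 - 1 + 1)*(-25) = -2*(-3/2)*(-25) = 3*(-25) = -75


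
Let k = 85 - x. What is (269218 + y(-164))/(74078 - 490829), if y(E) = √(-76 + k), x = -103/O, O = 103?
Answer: -269218/416751 - √10/416751 ≈ -0.64600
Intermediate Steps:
x = -1 (x = -103/103 = -103*1/103 = -1)
k = 86 (k = 85 - 1*(-1) = 85 + 1 = 86)
y(E) = √10 (y(E) = √(-76 + 86) = √10)
(269218 + y(-164))/(74078 - 490829) = (269218 + √10)/(74078 - 490829) = (269218 + √10)/(-416751) = (269218 + √10)*(-1/416751) = -269218/416751 - √10/416751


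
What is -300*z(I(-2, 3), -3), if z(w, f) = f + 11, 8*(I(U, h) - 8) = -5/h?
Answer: -2400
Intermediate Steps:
I(U, h) = 8 - 5/(8*h) (I(U, h) = 8 + (-5/h)/8 = 8 - 5/(8*h))
z(w, f) = 11 + f
-300*z(I(-2, 3), -3) = -300*(11 - 3) = -300*8 = -2400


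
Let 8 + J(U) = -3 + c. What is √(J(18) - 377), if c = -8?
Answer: 6*I*√11 ≈ 19.9*I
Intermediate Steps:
J(U) = -19 (J(U) = -8 + (-3 - 8) = -8 - 11 = -19)
√(J(18) - 377) = √(-19 - 377) = √(-396) = 6*I*√11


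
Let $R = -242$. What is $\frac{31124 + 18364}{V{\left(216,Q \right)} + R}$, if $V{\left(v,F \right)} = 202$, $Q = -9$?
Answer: $- \frac{6186}{5} \approx -1237.2$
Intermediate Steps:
$\frac{31124 + 18364}{V{\left(216,Q \right)} + R} = \frac{31124 + 18364}{202 - 242} = \frac{49488}{-40} = 49488 \left(- \frac{1}{40}\right) = - \frac{6186}{5}$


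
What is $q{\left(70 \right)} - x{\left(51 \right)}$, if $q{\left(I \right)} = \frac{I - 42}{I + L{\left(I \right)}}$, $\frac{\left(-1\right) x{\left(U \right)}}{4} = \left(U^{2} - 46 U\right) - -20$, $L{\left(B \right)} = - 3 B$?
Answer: $\frac{5499}{5} \approx 1099.8$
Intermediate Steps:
$x{\left(U \right)} = -80 - 4 U^{2} + 184 U$ ($x{\left(U \right)} = - 4 \left(\left(U^{2} - 46 U\right) - -20\right) = - 4 \left(\left(U^{2} - 46 U\right) + \left(-10 + 30\right)\right) = - 4 \left(\left(U^{2} - 46 U\right) + 20\right) = - 4 \left(20 + U^{2} - 46 U\right) = -80 - 4 U^{2} + 184 U$)
$q{\left(I \right)} = - \frac{-42 + I}{2 I}$ ($q{\left(I \right)} = \frac{I - 42}{I - 3 I} = \frac{-42 + I}{\left(-2\right) I} = \left(-42 + I\right) \left(- \frac{1}{2 I}\right) = - \frac{-42 + I}{2 I}$)
$q{\left(70 \right)} - x{\left(51 \right)} = \frac{42 - 70}{2 \cdot 70} - \left(-80 - 4 \cdot 51^{2} + 184 \cdot 51\right) = \frac{1}{2} \cdot \frac{1}{70} \left(42 - 70\right) - \left(-80 - 10404 + 9384\right) = \frac{1}{2} \cdot \frac{1}{70} \left(-28\right) - \left(-80 - 10404 + 9384\right) = - \frac{1}{5} - -1100 = - \frac{1}{5} + 1100 = \frac{5499}{5}$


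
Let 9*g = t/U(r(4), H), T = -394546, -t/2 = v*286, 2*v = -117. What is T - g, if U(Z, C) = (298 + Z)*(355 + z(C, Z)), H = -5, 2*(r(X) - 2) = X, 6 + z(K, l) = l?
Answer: -21030487297/53303 ≈ -3.9455e+5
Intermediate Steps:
v = -117/2 (v = (½)*(-117) = -117/2 ≈ -58.500)
z(K, l) = -6 + l
r(X) = 2 + X/2
U(Z, C) = (298 + Z)*(349 + Z) (U(Z, C) = (298 + Z)*(355 + (-6 + Z)) = (298 + Z)*(349 + Z))
t = 33462 (t = -(-117)*286 = -2*(-16731) = 33462)
g = 1859/53303 (g = (33462/(104002 + (2 + (½)*4)² + 647*(2 + (½)*4)))/9 = (33462/(104002 + (2 + 2)² + 647*(2 + 2)))/9 = (33462/(104002 + 4² + 647*4))/9 = (33462/(104002 + 16 + 2588))/9 = (33462/106606)/9 = (33462*(1/106606))/9 = (⅑)*(16731/53303) = 1859/53303 ≈ 0.034876)
T - g = -394546 - 1*1859/53303 = -394546 - 1859/53303 = -21030487297/53303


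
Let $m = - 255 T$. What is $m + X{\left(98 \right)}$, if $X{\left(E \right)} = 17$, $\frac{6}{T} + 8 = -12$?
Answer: $\frac{187}{2} \approx 93.5$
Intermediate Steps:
$T = - \frac{3}{10}$ ($T = \frac{6}{-8 - 12} = \frac{6}{-20} = 6 \left(- \frac{1}{20}\right) = - \frac{3}{10} \approx -0.3$)
$m = \frac{153}{2}$ ($m = \left(-255\right) \left(- \frac{3}{10}\right) = \frac{153}{2} \approx 76.5$)
$m + X{\left(98 \right)} = \frac{153}{2} + 17 = \frac{187}{2}$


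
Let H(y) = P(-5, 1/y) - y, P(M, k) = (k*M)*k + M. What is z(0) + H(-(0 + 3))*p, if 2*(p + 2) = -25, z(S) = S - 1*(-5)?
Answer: 757/18 ≈ 42.056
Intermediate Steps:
P(M, k) = M + M*k² (P(M, k) = (M*k)*k + M = M*k² + M = M + M*k²)
z(S) = 5 + S (z(S) = S + 5 = 5 + S)
p = -29/2 (p = -2 + (½)*(-25) = -2 - 25/2 = -29/2 ≈ -14.500)
H(y) = -5 - y - 5/y² (H(y) = -5*(1 + (1/y)²) - y = -5*(1 + y⁻²) - y = (-5 - 5/y²) - y = -5 - y - 5/y²)
z(0) + H(-(0 + 3))*p = (5 + 0) + (-5 - (-1)*(0 + 3) - 5/(0 + 3)²)*(-29/2) = 5 + (-5 - (-1)*3 - 5/(-1*3)²)*(-29/2) = 5 + (-5 - 1*(-3) - 5/(-3)²)*(-29/2) = 5 + (-5 + 3 - 5*⅑)*(-29/2) = 5 + (-5 + 3 - 5/9)*(-29/2) = 5 - 23/9*(-29/2) = 5 + 667/18 = 757/18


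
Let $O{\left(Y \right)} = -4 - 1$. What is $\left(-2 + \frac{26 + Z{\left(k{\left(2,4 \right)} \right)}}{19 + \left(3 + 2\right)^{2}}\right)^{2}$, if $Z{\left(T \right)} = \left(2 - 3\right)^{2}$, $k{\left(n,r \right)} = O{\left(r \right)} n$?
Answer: $\frac{3721}{1936} \approx 1.922$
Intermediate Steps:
$O{\left(Y \right)} = -5$ ($O{\left(Y \right)} = -4 - 1 = -5$)
$k{\left(n,r \right)} = - 5 n$
$Z{\left(T \right)} = 1$ ($Z{\left(T \right)} = \left(-1\right)^{2} = 1$)
$\left(-2 + \frac{26 + Z{\left(k{\left(2,4 \right)} \right)}}{19 + \left(3 + 2\right)^{2}}\right)^{2} = \left(-2 + \frac{26 + 1}{19 + \left(3 + 2\right)^{2}}\right)^{2} = \left(-2 + \frac{27}{19 + 5^{2}}\right)^{2} = \left(-2 + \frac{27}{19 + 25}\right)^{2} = \left(-2 + \frac{27}{44}\right)^{2} = \left(- \frac{61}{44}\right)^{2} = \frac{3721}{1936}$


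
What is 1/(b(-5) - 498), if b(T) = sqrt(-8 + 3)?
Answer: -498/248009 - I*sqrt(5)/248009 ≈ -0.002008 - 9.0161e-6*I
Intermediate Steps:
b(T) = I*sqrt(5) (b(T) = sqrt(-5) = I*sqrt(5))
1/(b(-5) - 498) = 1/(I*sqrt(5) - 498) = 1/(-498 + I*sqrt(5))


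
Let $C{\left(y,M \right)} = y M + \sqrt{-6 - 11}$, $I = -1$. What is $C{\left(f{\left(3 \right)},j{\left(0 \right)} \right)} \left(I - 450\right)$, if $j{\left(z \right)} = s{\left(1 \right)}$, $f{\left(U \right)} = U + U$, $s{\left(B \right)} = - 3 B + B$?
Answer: $5412 - 451 i \sqrt{17} \approx 5412.0 - 1859.5 i$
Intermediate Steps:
$s{\left(B \right)} = - 2 B$
$f{\left(U \right)} = 2 U$
$j{\left(z \right)} = -2$ ($j{\left(z \right)} = \left(-2\right) 1 = -2$)
$C{\left(y,M \right)} = i \sqrt{17} + M y$ ($C{\left(y,M \right)} = M y + \sqrt{-17} = M y + i \sqrt{17} = i \sqrt{17} + M y$)
$C{\left(f{\left(3 \right)},j{\left(0 \right)} \right)} \left(I - 450\right) = \left(i \sqrt{17} - 2 \cdot 2 \cdot 3\right) \left(-1 - 450\right) = \left(i \sqrt{17} - 12\right) \left(-451\right) = \left(-12 + i \sqrt{17}\right) \left(-451\right) = 5412 - 451 i \sqrt{17}$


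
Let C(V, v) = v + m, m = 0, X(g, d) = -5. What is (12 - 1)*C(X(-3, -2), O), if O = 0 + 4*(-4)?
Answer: -176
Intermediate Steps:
O = -16 (O = 0 - 16 = -16)
C(V, v) = v (C(V, v) = v + 0 = v)
(12 - 1)*C(X(-3, -2), O) = (12 - 1)*(-16) = 11*(-16) = -176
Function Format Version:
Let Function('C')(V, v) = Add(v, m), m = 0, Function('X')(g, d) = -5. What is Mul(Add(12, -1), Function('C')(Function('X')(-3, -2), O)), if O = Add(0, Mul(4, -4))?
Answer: -176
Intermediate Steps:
O = -16 (O = Add(0, -16) = -16)
Function('C')(V, v) = v (Function('C')(V, v) = Add(v, 0) = v)
Mul(Add(12, -1), Function('C')(Function('X')(-3, -2), O)) = Mul(Add(12, -1), -16) = Mul(11, -16) = -176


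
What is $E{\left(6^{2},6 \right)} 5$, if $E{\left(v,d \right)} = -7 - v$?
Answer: $-215$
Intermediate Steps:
$E{\left(6^{2},6 \right)} 5 = \left(-7 - 6^{2}\right) 5 = \left(-7 - 36\right) 5 = \left(-43\right) 5 = -215$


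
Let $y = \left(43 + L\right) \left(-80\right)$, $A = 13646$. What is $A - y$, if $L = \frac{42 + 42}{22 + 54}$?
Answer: $\frac{326314}{19} \approx 17174.0$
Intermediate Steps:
$L = \frac{21}{19}$ ($L = \frac{84}{76} = 84 \cdot \frac{1}{76} = \frac{21}{19} \approx 1.1053$)
$y = - \frac{67040}{19}$ ($y = \left(43 + \frac{21}{19}\right) \left(-80\right) = \frac{838}{19} \left(-80\right) = - \frac{67040}{19} \approx -3528.4$)
$A - y = 13646 - - \frac{67040}{19} = 13646 + \frac{67040}{19} = \frac{326314}{19}$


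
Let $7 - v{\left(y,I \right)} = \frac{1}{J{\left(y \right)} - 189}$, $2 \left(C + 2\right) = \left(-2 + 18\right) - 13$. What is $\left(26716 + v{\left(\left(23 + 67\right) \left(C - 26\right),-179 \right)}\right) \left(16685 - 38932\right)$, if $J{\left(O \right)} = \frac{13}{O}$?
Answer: $- \frac{267990540629113}{450778} \approx -5.9451 \cdot 10^{8}$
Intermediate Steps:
$C = - \frac{1}{2}$ ($C = -2 + \frac{\left(-2 + 18\right) - 13}{2} = -2 + \frac{16 - 13}{2} = -2 + \frac{1}{2} \cdot 3 = -2 + \frac{3}{2} = - \frac{1}{2} \approx -0.5$)
$v{\left(y,I \right)} = 7 - \frac{1}{-189 + \frac{13}{y}}$ ($v{\left(y,I \right)} = 7 - \frac{1}{\frac{13}{y} - 189} = 7 - \frac{1}{-189 + \frac{13}{y}}$)
$\left(26716 + v{\left(\left(23 + 67\right) \left(C - 26\right),-179 \right)}\right) \left(16685 - 38932\right) = \left(26716 + \frac{-91 + 1324 \left(23 + 67\right) \left(- \frac{1}{2} - 26\right)}{-13 + 189 \left(23 + 67\right) \left(- \frac{1}{2} - 26\right)}\right) \left(16685 - 38932\right) = \left(26716 + \frac{-91 + 1324 \cdot 90 \left(- \frac{53}{2}\right)}{-13 + 189 \cdot 90 \left(- \frac{53}{2}\right)}\right) \left(-22247\right) = \left(26716 + \frac{-91 + 1324 \left(-2385\right)}{-13 + 189 \left(-2385\right)}\right) \left(-22247\right) = \left(26716 + \frac{-91 - 3157740}{-13 - 450765}\right) \left(-22247\right) = \left(26716 + \frac{1}{-450778} \left(-3157831\right)\right) \left(-22247\right) = \left(26716 - - \frac{3157831}{450778}\right) \left(-22247\right) = \left(26716 + \frac{3157831}{450778}\right) \left(-22247\right) = \frac{12046142879}{450778} \left(-22247\right) = - \frac{267990540629113}{450778}$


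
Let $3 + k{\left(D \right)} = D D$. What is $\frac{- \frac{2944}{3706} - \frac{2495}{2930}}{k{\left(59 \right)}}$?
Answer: $- \frac{1787239}{3776614124} \approx -0.00047324$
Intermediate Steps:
$k{\left(D \right)} = -3 + D^{2}$ ($k{\left(D \right)} = -3 + D D = -3 + D^{2}$)
$\frac{- \frac{2944}{3706} - \frac{2495}{2930}}{k{\left(59 \right)}} = \frac{- \frac{2944}{3706} - \frac{2495}{2930}}{-3 + 59^{2}} = \frac{\left(-2944\right) \frac{1}{3706} - \frac{499}{586}}{-3 + 3481} = \frac{- \frac{1472}{1853} - \frac{499}{586}}{3478} = \left(- \frac{1787239}{1085858}\right) \frac{1}{3478} = - \frac{1787239}{3776614124}$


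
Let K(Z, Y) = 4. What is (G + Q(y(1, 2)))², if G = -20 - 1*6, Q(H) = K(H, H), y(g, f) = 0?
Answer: 484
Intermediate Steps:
Q(H) = 4
G = -26 (G = -20 - 6 = -26)
(G + Q(y(1, 2)))² = (-26 + 4)² = (-22)² = 484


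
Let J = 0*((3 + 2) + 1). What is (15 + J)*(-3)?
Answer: -45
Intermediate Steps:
J = 0 (J = 0*(5 + 1) = 0*6 = 0)
(15 + J)*(-3) = (15 + 0)*(-3) = 15*(-3) = -45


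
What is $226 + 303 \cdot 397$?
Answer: $120517$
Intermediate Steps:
$226 + 303 \cdot 397 = 226 + 120291 = 120517$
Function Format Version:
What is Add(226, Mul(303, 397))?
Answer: 120517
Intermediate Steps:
Add(226, Mul(303, 397)) = Add(226, 120291) = 120517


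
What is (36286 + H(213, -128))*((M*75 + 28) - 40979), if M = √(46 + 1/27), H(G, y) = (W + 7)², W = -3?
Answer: -1486603202 + 907550*√3729/3 ≈ -1.4681e+9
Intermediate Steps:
H(G, y) = 16 (H(G, y) = (-3 + 7)² = 4² = 16)
M = √3729/9 (M = √(46 + 1/27) = √(1243/27) = √3729/9 ≈ 6.7851)
(36286 + H(213, -128))*((M*75 + 28) - 40979) = (36286 + 16)*(((√3729/9)*75 + 28) - 40979) = 36302*((25*√3729/3 + 28) - 40979) = 36302*((28 + 25*√3729/3) - 40979) = 36302*(-40951 + 25*√3729/3) = -1486603202 + 907550*√3729/3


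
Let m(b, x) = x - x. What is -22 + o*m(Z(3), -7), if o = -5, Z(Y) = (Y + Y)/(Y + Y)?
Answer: -22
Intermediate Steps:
Z(Y) = 1 (Z(Y) = (2*Y)/((2*Y)) = (2*Y)*(1/(2*Y)) = 1)
m(b, x) = 0
-22 + o*m(Z(3), -7) = -22 - 5*0 = -22 + 0 = -22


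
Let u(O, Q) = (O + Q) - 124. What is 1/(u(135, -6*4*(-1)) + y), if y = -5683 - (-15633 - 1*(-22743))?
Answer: -1/12758 ≈ -7.8382e-5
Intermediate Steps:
u(O, Q) = -124 + O + Q
y = -12793 (y = -5683 - (-15633 + 22743) = -5683 - 1*7110 = -5683 - 7110 = -12793)
1/(u(135, -6*4*(-1)) + y) = 1/((-124 + 135 - 6*4*(-1)) - 12793) = 1/((-124 + 135 - 24*(-1)) - 12793) = 1/((-124 + 135 + 24) - 12793) = 1/(35 - 12793) = 1/(-12758) = -1/12758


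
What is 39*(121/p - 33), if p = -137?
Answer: -181038/137 ≈ -1321.4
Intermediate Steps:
39*(121/p - 33) = 39*(121/(-137) - 33) = 39*(121*(-1/137) - 33) = 39*(-121/137 - 33) = 39*(-4642/137) = -181038/137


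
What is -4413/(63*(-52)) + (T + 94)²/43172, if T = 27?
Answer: 4968374/2946489 ≈ 1.6862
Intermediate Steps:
-4413/(63*(-52)) + (T + 94)²/43172 = -4413/(63*(-52)) + (27 + 94)²/43172 = -4413/(-3276) + 121²*(1/43172) = -4413*(-1/3276) + 14641*(1/43172) = 1471/1092 + 14641/43172 = 4968374/2946489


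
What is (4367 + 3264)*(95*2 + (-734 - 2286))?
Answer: -21595730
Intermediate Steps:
(4367 + 3264)*(95*2 + (-734 - 2286)) = 7631*(190 - 3020) = 7631*(-2830) = -21595730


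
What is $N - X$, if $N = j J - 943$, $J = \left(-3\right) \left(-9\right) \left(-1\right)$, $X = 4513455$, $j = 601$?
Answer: $-4530625$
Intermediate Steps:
$J = -27$ ($J = 27 \left(-1\right) = -27$)
$N = -17170$ ($N = 601 \left(-27\right) - 943 = -16227 - 943 = -17170$)
$N - X = -17170 - 4513455 = -4530625$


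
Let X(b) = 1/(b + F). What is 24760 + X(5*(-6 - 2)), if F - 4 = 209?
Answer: 4283481/173 ≈ 24760.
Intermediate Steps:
F = 213 (F = 4 + 209 = 213)
X(b) = 1/(213 + b) (X(b) = 1/(b + 213) = 1/(213 + b))
24760 + X(5*(-6 - 2)) = 24760 + 1/(213 + 5*(-6 - 2)) = 24760 + 1/(213 + 5*(-8)) = 24760 + 1/(213 - 40) = 24760 + 1/173 = 4283481/173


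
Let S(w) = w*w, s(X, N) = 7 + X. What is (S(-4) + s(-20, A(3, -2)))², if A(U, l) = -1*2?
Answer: 9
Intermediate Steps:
A(U, l) = -2
S(w) = w²
(S(-4) + s(-20, A(3, -2)))² = ((-4)² + (7 - 20))² = (16 - 13)² = 3² = 9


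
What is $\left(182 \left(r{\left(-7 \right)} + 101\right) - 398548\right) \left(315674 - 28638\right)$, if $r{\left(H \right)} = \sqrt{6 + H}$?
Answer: $-109121327976 + 52240552 i \approx -1.0912 \cdot 10^{11} + 5.2241 \cdot 10^{7} i$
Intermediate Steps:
$\left(182 \left(r{\left(-7 \right)} + 101\right) - 398548\right) \left(315674 - 28638\right) = \left(182 \left(\sqrt{6 - 7} + 101\right) - 398548\right) \left(315674 - 28638\right) = \left(182 \left(\sqrt{-1} + 101\right) - 398548\right) 287036 = \left(182 \left(i + 101\right) - 398548\right) 287036 = \left(182 \left(101 + i\right) - 398548\right) 287036 = \left(\left(18382 + 182 i\right) - 398548\right) 287036 = \left(-380166 + 182 i\right) 287036 = -109121327976 + 52240552 i$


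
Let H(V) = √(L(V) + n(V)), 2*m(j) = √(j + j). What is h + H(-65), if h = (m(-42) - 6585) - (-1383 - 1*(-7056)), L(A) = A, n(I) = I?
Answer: -12258 + I*√21 + I*√130 ≈ -12258.0 + 15.984*I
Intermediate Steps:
m(j) = √2*√j/2 (m(j) = √(j + j)/2 = √(2*j)/2 = (√2*√j)/2 = √2*√j/2)
H(V) = √2*√V (H(V) = √(V + V) = √(2*V) = √2*√V)
h = -12258 + I*√21 (h = (√2*√(-42)/2 - 6585) - (-1383 - 1*(-7056)) = (√2*(I*√42)/2 - 6585) - (-1383 + 7056) = (I*√21 - 6585) - 1*5673 = (-6585 + I*√21) - 5673 = -12258 + I*√21 ≈ -12258.0 + 4.5826*I)
h + H(-65) = (-12258 + I*√21) + √2*√(-65) = (-12258 + I*√21) + √2*(I*√65) = (-12258 + I*√21) + I*√130 = -12258 + I*√21 + I*√130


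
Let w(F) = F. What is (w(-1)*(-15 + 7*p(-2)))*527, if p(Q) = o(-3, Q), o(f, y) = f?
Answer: 18972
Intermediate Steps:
p(Q) = -3
(w(-1)*(-15 + 7*p(-2)))*527 = -(-15 + 7*(-3))*527 = -(-15 - 21)*527 = -1*(-36)*527 = 36*527 = 18972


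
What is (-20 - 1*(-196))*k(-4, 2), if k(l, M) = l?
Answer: -704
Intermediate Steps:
(-20 - 1*(-196))*k(-4, 2) = (-20 - 1*(-196))*(-4) = (-20 + 196)*(-4) = 176*(-4) = -704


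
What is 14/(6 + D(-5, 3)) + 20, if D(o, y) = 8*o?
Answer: 333/17 ≈ 19.588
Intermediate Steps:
14/(6 + D(-5, 3)) + 20 = 14/(6 + 8*(-5)) + 20 = 14/(6 - 40) + 20 = 14/(-34) + 20 = 14*(-1/34) + 20 = -7/17 + 20 = 333/17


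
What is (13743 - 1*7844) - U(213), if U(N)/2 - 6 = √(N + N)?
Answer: 5887 - 2*√426 ≈ 5845.7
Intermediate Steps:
U(N) = 12 + 2*√2*√N (U(N) = 12 + 2*√(N + N) = 12 + 2*√(2*N) = 12 + 2*(√2*√N) = 12 + 2*√2*√N)
(13743 - 1*7844) - U(213) = (13743 - 1*7844) - (12 + 2*√2*√213) = (13743 - 7844) - (12 + 2*√426) = 5899 + (-12 - 2*√426) = 5887 - 2*√426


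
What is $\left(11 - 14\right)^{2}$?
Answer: $9$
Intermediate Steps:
$\left(11 - 14\right)^{2} = \left(-3\right)^{2} = 9$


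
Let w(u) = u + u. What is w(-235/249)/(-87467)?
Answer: 10/463389 ≈ 2.1580e-5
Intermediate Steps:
w(u) = 2*u
w(-235/249)/(-87467) = (2*(-235/249))/(-87467) = (2*(-235*1/249))*(-1/87467) = (2*(-235/249))*(-1/87467) = -470/249*(-1/87467) = 10/463389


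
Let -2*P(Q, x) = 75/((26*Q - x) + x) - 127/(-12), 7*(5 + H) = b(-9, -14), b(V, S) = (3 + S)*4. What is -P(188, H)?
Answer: 155419/29328 ≈ 5.2993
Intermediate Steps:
b(V, S) = 12 + 4*S
H = -79/7 (H = -5 + (12 + 4*(-14))/7 = -5 + (12 - 56)/7 = -5 + (⅐)*(-44) = -5 - 44/7 = -79/7 ≈ -11.286)
P(Q, x) = -127/24 - 75/(52*Q) (P(Q, x) = -(75/((26*Q - x) + x) - 127/(-12))/2 = -(75/((-x + 26*Q) + x) - 127*(-1/12))/2 = -(75/((26*Q)) + 127/12)/2 = -(75*(1/(26*Q)) + 127/12)/2 = -(75/(26*Q) + 127/12)/2 = -(127/12 + 75/(26*Q))/2 = -127/24 - 75/(52*Q))
-P(188, H) = -(-450 - 1651*188)/(312*188) = -(-450 - 310388)/(312*188) = -(-310838)/(312*188) = -1*(-155419/29328) = 155419/29328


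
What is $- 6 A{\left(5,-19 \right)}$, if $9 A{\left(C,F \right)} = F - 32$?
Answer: $34$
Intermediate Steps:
$A{\left(C,F \right)} = - \frac{32}{9} + \frac{F}{9}$ ($A{\left(C,F \right)} = \frac{F - 32}{9} = \frac{-32 + F}{9} = - \frac{32}{9} + \frac{F}{9}$)
$- 6 A{\left(5,-19 \right)} = - 6 \left(- \frac{32}{9} + \frac{1}{9} \left(-19\right)\right) = - 6 \left(- \frac{32}{9} - \frac{19}{9}\right) = \left(-6\right) \left(- \frac{17}{3}\right) = 34$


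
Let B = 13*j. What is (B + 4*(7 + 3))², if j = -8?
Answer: 4096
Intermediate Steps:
B = -104 (B = 13*(-8) = -104)
(B + 4*(7 + 3))² = (-104 + 4*(7 + 3))² = (-104 + 4*10)² = (-104 + 40)² = (-64)² = 4096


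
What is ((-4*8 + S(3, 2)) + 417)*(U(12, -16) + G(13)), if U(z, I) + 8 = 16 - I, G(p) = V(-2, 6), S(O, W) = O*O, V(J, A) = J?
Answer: 8668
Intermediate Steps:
S(O, W) = O**2
G(p) = -2
U(z, I) = 8 - I (U(z, I) = -8 + (16 - I) = 8 - I)
((-4*8 + S(3, 2)) + 417)*(U(12, -16) + G(13)) = ((-4*8 + 3**2) + 417)*((8 - 1*(-16)) - 2) = ((-32 + 9) + 417)*((8 + 16) - 2) = (-23 + 417)*(24 - 2) = 394*22 = 8668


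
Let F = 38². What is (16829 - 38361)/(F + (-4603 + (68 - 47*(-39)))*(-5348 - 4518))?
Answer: -5383/6664844 ≈ -0.00080767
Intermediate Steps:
F = 1444
(16829 - 38361)/(F + (-4603 + (68 - 47*(-39)))*(-5348 - 4518)) = (16829 - 38361)/(1444 + (-4603 + (68 - 47*(-39)))*(-5348 - 4518)) = -21532/(1444 + (-4603 + (68 + 1833))*(-9866)) = -21532/(1444 + (-4603 + 1901)*(-9866)) = -21532/(1444 - 2702*(-9866)) = -21532/(1444 + 26657932) = -21532/26659376 = -21532*1/26659376 = -5383/6664844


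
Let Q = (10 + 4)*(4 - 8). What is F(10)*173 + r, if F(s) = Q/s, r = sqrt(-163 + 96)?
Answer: -4844/5 + I*sqrt(67) ≈ -968.8 + 8.1853*I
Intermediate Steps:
r = I*sqrt(67) (r = sqrt(-67) = I*sqrt(67) ≈ 8.1853*I)
Q = -56 (Q = 14*(-4) = -56)
F(s) = -56/s
F(10)*173 + r = -56/10*173 + I*sqrt(67) = -56*1/10*173 + I*sqrt(67) = -28/5*173 + I*sqrt(67) = -4844/5 + I*sqrt(67)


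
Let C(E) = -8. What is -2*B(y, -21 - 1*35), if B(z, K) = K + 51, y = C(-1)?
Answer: 10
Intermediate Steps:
y = -8
B(z, K) = 51 + K
-2*B(y, -21 - 1*35) = -2*(51 + (-21 - 1*35)) = -2*(51 + (-21 - 35)) = -2*(51 - 56) = -2*(-5) = 10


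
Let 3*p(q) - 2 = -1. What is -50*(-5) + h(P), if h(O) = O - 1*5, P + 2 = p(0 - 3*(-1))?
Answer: 730/3 ≈ 243.33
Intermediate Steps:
p(q) = 1/3 (p(q) = 2/3 + (1/3)*(-1) = 2/3 - 1/3 = 1/3)
P = -5/3 (P = -2 + 1/3 = -5/3 ≈ -1.6667)
h(O) = -5 + O (h(O) = O - 5 = -5 + O)
-50*(-5) + h(P) = -50*(-5) + (-5 - 5/3) = -50*(-5) - 20/3 = 250 - 20/3 = 730/3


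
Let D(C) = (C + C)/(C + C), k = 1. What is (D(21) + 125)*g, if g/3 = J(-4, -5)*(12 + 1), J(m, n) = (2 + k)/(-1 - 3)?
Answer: -7371/2 ≈ -3685.5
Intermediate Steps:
D(C) = 1 (D(C) = (2*C)/((2*C)) = (2*C)*(1/(2*C)) = 1)
J(m, n) = -3/4 (J(m, n) = (2 + 1)/(-1 - 3) = 3/(-4) = 3*(-1/4) = -3/4)
g = -117/4 (g = 3*(-3*(12 + 1)/4) = 3*(-3/4*13) = 3*(-39/4) = -117/4 ≈ -29.250)
(D(21) + 125)*g = (1 + 125)*(-117/4) = 126*(-117/4) = -7371/2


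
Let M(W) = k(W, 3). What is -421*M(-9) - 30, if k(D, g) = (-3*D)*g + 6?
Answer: -36657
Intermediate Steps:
k(D, g) = 6 - 3*D*g (k(D, g) = -3*D*g + 6 = 6 - 3*D*g)
M(W) = 6 - 9*W (M(W) = 6 - 3*W*3 = 6 - 9*W)
-421*M(-9) - 30 = -421*(6 - 9*(-9)) - 30 = -421*(6 + 81) - 30 = -421*87 - 30 = -36627 - 30 = -36657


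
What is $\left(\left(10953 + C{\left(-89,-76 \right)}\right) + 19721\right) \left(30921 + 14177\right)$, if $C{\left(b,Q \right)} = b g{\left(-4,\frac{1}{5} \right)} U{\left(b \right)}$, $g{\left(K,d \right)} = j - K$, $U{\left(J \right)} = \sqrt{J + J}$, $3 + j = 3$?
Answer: $1383336052 - 16054888 i \sqrt{178} \approx 1.3833 \cdot 10^{9} - 2.142 \cdot 10^{8} i$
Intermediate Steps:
$j = 0$ ($j = -3 + 3 = 0$)
$U{\left(J \right)} = \sqrt{2} \sqrt{J}$ ($U{\left(J \right)} = \sqrt{2 J} = \sqrt{2} \sqrt{J}$)
$g{\left(K,d \right)} = - K$ ($g{\left(K,d \right)} = 0 - K = - K$)
$C{\left(b,Q \right)} = 4 \sqrt{2} b^{\frac{3}{2}}$ ($C{\left(b,Q \right)} = b \left(\left(-1\right) \left(-4\right)\right) \sqrt{2} \sqrt{b} = b 4 \sqrt{2} \sqrt{b} = 4 b \sqrt{2} \sqrt{b} = 4 \sqrt{2} b^{\frac{3}{2}}$)
$\left(\left(10953 + C{\left(-89,-76 \right)}\right) + 19721\right) \left(30921 + 14177\right) = \left(\left(10953 + 4 \sqrt{2} \left(-89\right)^{\frac{3}{2}}\right) + 19721\right) \left(30921 + 14177\right) = \left(\left(10953 + 4 \sqrt{2} \left(- 89 i \sqrt{89}\right)\right) + 19721\right) 45098 = \left(\left(10953 - 356 i \sqrt{178}\right) + 19721\right) 45098 = \left(30674 - 356 i \sqrt{178}\right) 45098 = 1383336052 - 16054888 i \sqrt{178}$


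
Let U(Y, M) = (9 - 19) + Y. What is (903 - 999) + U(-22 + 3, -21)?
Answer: -125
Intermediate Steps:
U(Y, M) = -10 + Y
(903 - 999) + U(-22 + 3, -21) = (903 - 999) + (-10 + (-22 + 3)) = -96 + (-10 - 19) = -96 - 29 = -125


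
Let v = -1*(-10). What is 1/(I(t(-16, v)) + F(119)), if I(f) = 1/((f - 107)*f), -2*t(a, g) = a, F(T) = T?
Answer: 792/94247 ≈ 0.0084035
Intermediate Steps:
v = 10
t(a, g) = -a/2
I(f) = 1/(f*(-107 + f)) (I(f) = 1/((-107 + f)*f) = 1/(f*(-107 + f)))
1/(I(t(-16, v)) + F(119)) = 1/(1/(((-1/2*(-16)))*(-107 - 1/2*(-16))) + 119) = 1/(1/(8*(-107 + 8)) + 119) = 1/((1/8)/(-99) + 119) = 1/((1/8)*(-1/99) + 119) = 1/(-1/792 + 119) = 1/(94247/792) = 792/94247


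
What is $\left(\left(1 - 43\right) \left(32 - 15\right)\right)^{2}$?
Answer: $509796$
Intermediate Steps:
$\left(\left(1 - 43\right) \left(32 - 15\right)\right)^{2} = \left(\left(1 - 43\right) 17\right)^{2} = \left(\left(-42\right) 17\right)^{2} = \left(-714\right)^{2} = 509796$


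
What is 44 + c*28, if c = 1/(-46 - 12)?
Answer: 1262/29 ≈ 43.517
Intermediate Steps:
c = -1/58 (c = 1/(-58) = -1/58 ≈ -0.017241)
44 + c*28 = 44 - 1/58*28 = 44 - 14/29 = 1262/29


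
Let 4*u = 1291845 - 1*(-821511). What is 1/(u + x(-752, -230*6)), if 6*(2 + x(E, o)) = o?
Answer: 1/528107 ≈ 1.8936e-6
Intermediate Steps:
x(E, o) = -2 + o/6
u = 528339 (u = (1291845 - 1*(-821511))/4 = (1291845 + 821511)/4 = (¼)*2113356 = 528339)
1/(u + x(-752, -230*6)) = 1/(528339 + (-2 + (-230*6)/6)) = 1/(528339 + (-2 + (⅙)*(-1380))) = 1/(528339 + (-2 - 230)) = 1/(528339 - 232) = 1/528107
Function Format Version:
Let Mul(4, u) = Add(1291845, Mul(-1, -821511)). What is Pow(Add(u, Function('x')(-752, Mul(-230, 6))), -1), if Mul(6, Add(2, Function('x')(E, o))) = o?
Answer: Rational(1, 528107) ≈ 1.8936e-6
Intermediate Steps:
Function('x')(E, o) = Add(-2, Mul(Rational(1, 6), o))
u = 528339 (u = Mul(Rational(1, 4), Add(1291845, Mul(-1, -821511))) = Mul(Rational(1, 4), Add(1291845, 821511)) = Mul(Rational(1, 4), 2113356) = 528339)
Pow(Add(u, Function('x')(-752, Mul(-230, 6))), -1) = Pow(Add(528339, Add(-2, Mul(Rational(1, 6), Mul(-230, 6)))), -1) = Pow(Add(528339, Add(-2, Mul(Rational(1, 6), -1380))), -1) = Pow(Add(528339, Add(-2, -230)), -1) = Pow(Add(528339, -232), -1) = Pow(528107, -1) = Rational(1, 528107)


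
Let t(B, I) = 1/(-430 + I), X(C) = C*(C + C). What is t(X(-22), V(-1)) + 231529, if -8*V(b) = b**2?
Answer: 796691281/3441 ≈ 2.3153e+5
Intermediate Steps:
X(C) = 2*C**2 (X(C) = C*(2*C) = 2*C**2)
V(b) = -b**2/8
t(X(-22), V(-1)) + 231529 = 1/(-430 - 1/8*(-1)**2) + 231529 = 1/(-430 - 1/8*1) + 231529 = 1/(-430 - 1/8) + 231529 = 1/(-3441/8) + 231529 = -8/3441 + 231529 = 796691281/3441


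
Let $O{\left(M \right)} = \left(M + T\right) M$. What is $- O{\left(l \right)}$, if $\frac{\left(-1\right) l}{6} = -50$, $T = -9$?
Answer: $-87300$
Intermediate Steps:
$l = 300$ ($l = \left(-6\right) \left(-50\right) = 300$)
$O{\left(M \right)} = M \left(-9 + M\right)$ ($O{\left(M \right)} = \left(M - 9\right) M = \left(-9 + M\right) M = M \left(-9 + M\right)$)
$- O{\left(l \right)} = - 300 \left(-9 + 300\right) = - 300 \cdot 291 = \left(-1\right) 87300 = -87300$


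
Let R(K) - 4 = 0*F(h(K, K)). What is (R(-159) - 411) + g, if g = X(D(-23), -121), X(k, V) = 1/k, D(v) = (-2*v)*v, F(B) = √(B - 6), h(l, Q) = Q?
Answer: -430607/1058 ≈ -407.00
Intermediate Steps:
F(B) = √(-6 + B)
D(v) = -2*v²
g = -1/1058 (g = 1/(-2*(-23)²) = 1/(-2*529) = 1/(-1058) = -1/1058 ≈ -0.00094518)
R(K) = 4 (R(K) = 4 + 0*√(-6 + K) = 4 + 0 = 4)
(R(-159) - 411) + g = (4 - 411) - 1/1058 = -407 - 1/1058 = -430607/1058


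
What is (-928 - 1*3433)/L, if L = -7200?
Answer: 4361/7200 ≈ 0.60569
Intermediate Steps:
(-928 - 1*3433)/L = (-928 - 1*3433)/(-7200) = (-928 - 3433)*(-1/7200) = -4361*(-1/7200) = 4361/7200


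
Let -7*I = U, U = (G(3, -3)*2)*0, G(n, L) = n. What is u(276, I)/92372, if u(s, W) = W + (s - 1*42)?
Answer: 117/46186 ≈ 0.0025332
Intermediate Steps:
U = 0 (U = (3*2)*0 = 6*0 = 0)
I = 0 (I = -1/7*0 = 0)
u(s, W) = -42 + W + s (u(s, W) = W + (s - 42) = W + (-42 + s) = -42 + W + s)
u(276, I)/92372 = (-42 + 0 + 276)/92372 = 234*(1/92372) = 117/46186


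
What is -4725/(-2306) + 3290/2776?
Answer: 5175835/1600364 ≈ 3.2342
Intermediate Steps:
-4725/(-2306) + 3290/2776 = -4725*(-1/2306) + 3290*(1/2776) = 4725/2306 + 1645/1388 = 5175835/1600364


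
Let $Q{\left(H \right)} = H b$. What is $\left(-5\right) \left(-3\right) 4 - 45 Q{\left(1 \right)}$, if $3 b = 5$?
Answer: $-15$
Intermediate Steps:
$b = \frac{5}{3}$ ($b = \frac{1}{3} \cdot 5 = \frac{5}{3} \approx 1.6667$)
$Q{\left(H \right)} = \frac{5 H}{3}$ ($Q{\left(H \right)} = H \frac{5}{3} = \frac{5 H}{3}$)
$\left(-5\right) \left(-3\right) 4 - 45 Q{\left(1 \right)} = \left(-5\right) \left(-3\right) 4 - 45 \cdot \frac{5}{3} \cdot 1 = 15 \cdot 4 - 75 = 60 - 75 = -15$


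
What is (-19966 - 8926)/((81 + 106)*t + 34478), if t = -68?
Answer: -466/351 ≈ -1.3276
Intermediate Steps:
(-19966 - 8926)/((81 + 106)*t + 34478) = (-19966 - 8926)/((81 + 106)*(-68) + 34478) = -28892/(187*(-68) + 34478) = -28892/(-12716 + 34478) = -28892/21762 = -28892*1/21762 = -466/351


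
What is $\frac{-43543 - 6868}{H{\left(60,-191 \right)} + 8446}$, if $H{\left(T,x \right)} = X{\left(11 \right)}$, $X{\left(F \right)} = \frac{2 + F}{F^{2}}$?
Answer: $- \frac{6099731}{1021979} \approx -5.9686$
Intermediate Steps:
$X{\left(F \right)} = \frac{2 + F}{F^{2}}$
$H{\left(T,x \right)} = \frac{13}{121}$ ($H{\left(T,x \right)} = \frac{2 + 11}{121} = \frac{1}{121} \cdot 13 = \frac{13}{121}$)
$\frac{-43543 - 6868}{H{\left(60,-191 \right)} + 8446} = \frac{-43543 - 6868}{\frac{13}{121} + 8446} = - \frac{50411}{\frac{1021979}{121}} = \left(-50411\right) \frac{121}{1021979} = - \frac{6099731}{1021979}$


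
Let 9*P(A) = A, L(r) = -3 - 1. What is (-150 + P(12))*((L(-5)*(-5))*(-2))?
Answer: 17840/3 ≈ 5946.7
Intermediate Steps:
L(r) = -4
P(A) = A/9
(-150 + P(12))*((L(-5)*(-5))*(-2)) = (-150 + (1/9)*12)*(-4*(-5)*(-2)) = (-150 + 4/3)*(20*(-2)) = -446/3*(-40) = 17840/3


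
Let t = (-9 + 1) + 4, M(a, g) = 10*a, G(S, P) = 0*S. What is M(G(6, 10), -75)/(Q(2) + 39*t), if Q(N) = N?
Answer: 0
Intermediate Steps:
G(S, P) = 0
t = -4 (t = -8 + 4 = -4)
M(G(6, 10), -75)/(Q(2) + 39*t) = (10*0)/(2 + 39*(-4)) = 0/(2 - 156) = 0/(-154) = 0*(-1/154) = 0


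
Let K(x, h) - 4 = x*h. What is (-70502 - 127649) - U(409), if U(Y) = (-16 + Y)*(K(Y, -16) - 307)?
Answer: 2492720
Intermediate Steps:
K(x, h) = 4 + h*x (K(x, h) = 4 + x*h = 4 + h*x)
U(Y) = (-303 - 16*Y)*(-16 + Y) (U(Y) = (-16 + Y)*((4 - 16*Y) - 307) = (-16 + Y)*(-303 - 16*Y) = (-303 - 16*Y)*(-16 + Y))
(-70502 - 127649) - U(409) = (-70502 - 127649) - (4848 - 47*409 - 16*409²) = -198151 - (4848 - 19223 - 16*167281) = -198151 - (4848 - 19223 - 2676496) = -198151 - 1*(-2690871) = -198151 + 2690871 = 2492720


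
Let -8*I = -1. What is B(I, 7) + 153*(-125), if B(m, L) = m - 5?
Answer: -153039/8 ≈ -19130.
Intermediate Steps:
I = ⅛ (I = -⅛*(-1) = ⅛ ≈ 0.12500)
B(m, L) = -5 + m
B(I, 7) + 153*(-125) = (-5 + ⅛) + 153*(-125) = -39/8 - 19125 = -153039/8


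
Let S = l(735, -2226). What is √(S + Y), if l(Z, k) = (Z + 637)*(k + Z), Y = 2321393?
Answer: √275741 ≈ 525.11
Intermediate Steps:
l(Z, k) = (637 + Z)*(Z + k)
S = -2045652 (S = 735² + 637*735 + 637*(-2226) + 735*(-2226) = 540225 + 468195 - 1417962 - 1636110 = -2045652)
√(S + Y) = √(-2045652 + 2321393) = √275741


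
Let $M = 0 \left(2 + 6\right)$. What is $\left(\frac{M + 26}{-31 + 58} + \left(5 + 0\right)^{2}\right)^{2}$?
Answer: $\frac{491401}{729} \approx 674.08$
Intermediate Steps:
$M = 0$ ($M = 0 \cdot 8 = 0$)
$\left(\frac{M + 26}{-31 + 58} + \left(5 + 0\right)^{2}\right)^{2} = \left(\frac{0 + 26}{-31 + 58} + \left(5 + 0\right)^{2}\right)^{2} = \left(\frac{26}{27} + 5^{2}\right)^{2} = \left(26 \cdot \frac{1}{27} + 25\right)^{2} = \left(\frac{26}{27} + 25\right)^{2} = \left(\frac{701}{27}\right)^{2} = \frac{491401}{729}$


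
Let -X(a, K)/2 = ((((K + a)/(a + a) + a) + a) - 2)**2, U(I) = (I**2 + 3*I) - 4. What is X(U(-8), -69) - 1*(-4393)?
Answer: -1520377/288 ≈ -5279.1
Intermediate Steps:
U(I) = -4 + I**2 + 3*I
X(a, K) = -2*(-2 + 2*a + (K + a)/(2*a))**2 (X(a, K) = -2*((((K + a)/(a + a) + a) + a) - 2)**2 = -2*((((K + a)/((2*a)) + a) + a) - 2)**2 = -2*((((K + a)*(1/(2*a)) + a) + a) - 2)**2 = -2*((((K + a)/(2*a) + a) + a) - 2)**2 = -2*(((a + (K + a)/(2*a)) + a) - 2)**2 = -2*((2*a + (K + a)/(2*a)) - 2)**2 = -2*(-2 + 2*a + (K + a)/(2*a))**2)
X(U(-8), -69) - 1*(-4393) = -(-69 - 3*(-4 + (-8)**2 + 3*(-8)) + 4*(-4 + (-8)**2 + 3*(-8))**2)**2/(2*(-4 + (-8)**2 + 3*(-8))**2) - 1*(-4393) = -(-69 - 3*(-4 + 64 - 24) + 4*(-4 + 64 - 24)**2)**2/(2*(-4 + 64 - 24)**2) + 4393 = -1/2*(-69 - 3*36 + 4*36**2)**2/36**2 + 4393 = -1/2*1/1296*(-69 - 108 + 4*1296)**2 + 4393 = -1/2*1/1296*(-69 - 108 + 5184)**2 + 4393 = -1/2*1/1296*5007**2 + 4393 = -1/2*1/1296*25070049 + 4393 = -2785561/288 + 4393 = -1520377/288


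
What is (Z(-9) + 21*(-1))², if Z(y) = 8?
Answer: 169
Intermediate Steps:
(Z(-9) + 21*(-1))² = (8 + 21*(-1))² = (8 - 21)² = (-13)² = 169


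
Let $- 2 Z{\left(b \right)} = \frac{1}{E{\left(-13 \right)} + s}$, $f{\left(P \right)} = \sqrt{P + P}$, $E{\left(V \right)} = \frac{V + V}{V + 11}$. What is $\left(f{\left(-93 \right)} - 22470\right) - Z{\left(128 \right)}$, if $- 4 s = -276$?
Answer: $- \frac{3685079}{164} + i \sqrt{186} \approx -22470.0 + 13.638 i$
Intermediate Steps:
$E{\left(V \right)} = \frac{2 V}{11 + V}$
$s = 69$ ($s = \left(- \frac{1}{4}\right) \left(-276\right) = 69$)
$f{\left(P \right)} = \sqrt{2} \sqrt{P}$ ($f{\left(P \right)} = \sqrt{2 P} = \sqrt{2} \sqrt{P}$)
$Z{\left(b \right)} = - \frac{1}{164}$ ($Z{\left(b \right)} = - \frac{1}{2 \left(2 \left(-13\right) \frac{1}{11 - 13} + 69\right)} = - \frac{1}{2 \left(2 \left(-13\right) \frac{1}{-2} + 69\right)} = - \frac{1}{2 \left(2 \left(-13\right) \left(- \frac{1}{2}\right) + 69\right)} = - \frac{1}{2 \left(13 + 69\right)} = - \frac{1}{2 \cdot 82} = \left(- \frac{1}{2}\right) \frac{1}{82} = - \frac{1}{164}$)
$\left(f{\left(-93 \right)} - 22470\right) - Z{\left(128 \right)} = \left(\sqrt{2} \sqrt{-93} - 22470\right) - - \frac{1}{164} = \left(\sqrt{2} i \sqrt{93} - 22470\right) + \frac{1}{164} = \left(i \sqrt{186} - 22470\right) + \frac{1}{164} = \left(-22470 + i \sqrt{186}\right) + \frac{1}{164} = - \frac{3685079}{164} + i \sqrt{186}$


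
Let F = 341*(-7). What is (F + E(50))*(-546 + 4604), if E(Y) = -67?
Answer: -9958332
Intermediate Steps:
F = -2387
(F + E(50))*(-546 + 4604) = (-2387 - 67)*(-546 + 4604) = -2454*4058 = -9958332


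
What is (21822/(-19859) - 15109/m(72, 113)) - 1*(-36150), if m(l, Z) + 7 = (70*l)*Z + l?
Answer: 408893965283749/11311388515 ≈ 36149.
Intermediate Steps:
m(l, Z) = -7 + l + 70*Z*l (m(l, Z) = -7 + ((70*l)*Z + l) = -7 + (70*Z*l + l) = -7 + (l + 70*Z*l) = -7 + l + 70*Z*l)
(21822/(-19859) - 15109/m(72, 113)) - 1*(-36150) = (21822/(-19859) - 15109/(-7 + 72 + 70*113*72)) - 1*(-36150) = (21822*(-1/19859) - 15109/(-7 + 72 + 569520)) + 36150 = (-21822/19859 - 15109/569585) + 36150 = -12729533501/11311388515 + 36150 = 408893965283749/11311388515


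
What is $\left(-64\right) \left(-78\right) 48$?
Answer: $239616$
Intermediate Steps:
$\left(-64\right) \left(-78\right) 48 = 4992 \cdot 48 = 239616$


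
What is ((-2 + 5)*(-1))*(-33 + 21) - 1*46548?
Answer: -46512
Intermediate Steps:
((-2 + 5)*(-1))*(-33 + 21) - 1*46548 = (3*(-1))*(-12) - 46548 = -3*(-12) - 46548 = 36 - 46548 = -46512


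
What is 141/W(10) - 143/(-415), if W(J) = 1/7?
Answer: 409748/415 ≈ 987.34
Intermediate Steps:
W(J) = ⅐
141/W(10) - 143/(-415) = 141/(⅐) - 143/(-415) = 141*7 - 143*(-1/415) = 987 + 143/415 = 409748/415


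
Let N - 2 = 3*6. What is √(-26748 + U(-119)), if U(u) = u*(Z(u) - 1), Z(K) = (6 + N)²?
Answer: 3*I*√11897 ≈ 327.22*I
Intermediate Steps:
N = 20 (N = 2 + 3*6 = 2 + 18 = 20)
Z(K) = 676 (Z(K) = (6 + 20)² = 26² = 676)
U(u) = 675*u (U(u) = u*(676 - 1) = u*675 = 675*u)
√(-26748 + U(-119)) = √(-26748 + 675*(-119)) = √(-26748 - 80325) = √(-107073) = 3*I*√11897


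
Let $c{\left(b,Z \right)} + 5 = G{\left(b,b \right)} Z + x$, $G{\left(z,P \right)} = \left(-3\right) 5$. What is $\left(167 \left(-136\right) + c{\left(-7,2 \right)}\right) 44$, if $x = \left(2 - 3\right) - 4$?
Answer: $-1001088$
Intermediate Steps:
$G{\left(z,P \right)} = -15$
$x = -5$ ($x = -1 - 4 = -5$)
$c{\left(b,Z \right)} = -10 - 15 Z$ ($c{\left(b,Z \right)} = -5 - \left(5 + 15 Z\right) = -10 - 15 Z$)
$\left(167 \left(-136\right) + c{\left(-7,2 \right)}\right) 44 = \left(167 \left(-136\right) - 40\right) 44 = \left(-22712 - 40\right) 44 = \left(-22752\right) 44 = -1001088$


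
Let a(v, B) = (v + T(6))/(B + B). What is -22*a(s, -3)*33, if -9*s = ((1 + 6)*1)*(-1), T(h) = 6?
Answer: 7381/9 ≈ 820.11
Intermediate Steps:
s = 7/9 (s = -(1 + 6)*1*(-1)/9 = -7*1*(-1)/9 = -7*(-1)/9 = -⅑*(-7) = 7/9 ≈ 0.77778)
a(v, B) = (6 + v)/(2*B) (a(v, B) = (v + 6)/(B + B) = (6 + v)/((2*B)) = (6 + v)*(1/(2*B)) = (6 + v)/(2*B))
-22*a(s, -3)*33 = -11*(6 + 7/9)/(-3)*33 = -11*(-1)*61/(3*9)*33 = -22*(-61/54)*33 = (671/27)*33 = 7381/9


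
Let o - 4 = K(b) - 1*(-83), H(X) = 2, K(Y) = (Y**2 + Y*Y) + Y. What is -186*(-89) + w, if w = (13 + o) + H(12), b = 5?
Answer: 16711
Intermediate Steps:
K(Y) = Y + 2*Y**2 (K(Y) = (Y**2 + Y**2) + Y = 2*Y**2 + Y = Y + 2*Y**2)
o = 142 (o = 4 + (5*(1 + 2*5) - 1*(-83)) = 4 + (5*(1 + 10) + 83) = 4 + (5*11 + 83) = 4 + (55 + 83) = 4 + 138 = 142)
w = 157 (w = (13 + 142) + 2 = 155 + 2 = 157)
-186*(-89) + w = -186*(-89) + 157 = 16554 + 157 = 16711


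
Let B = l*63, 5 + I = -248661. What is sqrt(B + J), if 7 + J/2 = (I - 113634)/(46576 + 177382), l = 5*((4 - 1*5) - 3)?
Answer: I*sqrt(16015633657534)/111979 ≈ 35.738*I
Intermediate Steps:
l = -20 (l = 5*((4 - 5) - 3) = 5*(-1 - 3) = 5*(-4) = -20)
I = -248666 (I = -5 - 248661 = -248666)
J = -1930006/111979 (J = -14 + 2*((-248666 - 113634)/(46576 + 177382)) = -14 + 2*(-362300/223958) = -14 + 2*(-362300*1/223958) = -14 + 2*(-181150/111979) = -14 - 362300/111979 = -1930006/111979 ≈ -17.235)
B = -1260 (B = -20*63 = -1260)
sqrt(B + J) = sqrt(-1260 - 1930006/111979) = sqrt(-143023546/111979) = I*sqrt(16015633657534)/111979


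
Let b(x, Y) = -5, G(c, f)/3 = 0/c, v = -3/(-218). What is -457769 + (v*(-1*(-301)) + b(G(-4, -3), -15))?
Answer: -99793829/218 ≈ -4.5777e+5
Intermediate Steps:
v = 3/218 (v = -3*(-1/218) = 3/218 ≈ 0.013761)
G(c, f) = 0 (G(c, f) = 3*(0/c) = 3*0 = 0)
-457769 + (v*(-1*(-301)) + b(G(-4, -3), -15)) = -457769 + (3*(-1*(-301))/218 - 5) = -457769 + ((3/218)*301 - 5) = -457769 + (903/218 - 5) = -457769 - 187/218 = -99793829/218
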